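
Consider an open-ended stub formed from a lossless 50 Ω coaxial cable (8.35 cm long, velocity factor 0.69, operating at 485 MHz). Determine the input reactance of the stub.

λ = v/f = 0.69·c / 485 MHz = 0.427 m
βl = 2π·l/λ = 2π × 0.196 = 70.4°
tan(βl) = 2.81
For an open-ended stub, Z_in = −jZ_0·cot(βl) = −jZ_0/tan(βl)

X_in ≈ -17.8 Ω (capacitive)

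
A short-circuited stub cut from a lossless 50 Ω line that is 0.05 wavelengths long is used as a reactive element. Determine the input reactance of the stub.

βl = 2π × 0.05 = 18°
tan(βl) = 0.325
For a short-circuited stub, Z_in = jZ_0·tan(βl)

X_in ≈ 16.2 Ω (inductive)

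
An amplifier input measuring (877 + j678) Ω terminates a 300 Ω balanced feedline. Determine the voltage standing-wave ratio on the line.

VSWR ≈ 4.8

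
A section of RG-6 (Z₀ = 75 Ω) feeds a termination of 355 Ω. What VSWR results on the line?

VSWR ≈ 4.73

Γ = (355 − 75)/(355 + 75) = 0.651
VSWR = (1 + 0.651)/(1 − 0.651)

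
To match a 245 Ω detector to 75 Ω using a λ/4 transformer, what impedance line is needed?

Z_qwt ≈ 136 Ω

Z_qwt = √(Z_0·R_L) = √(75 × 245) = √18380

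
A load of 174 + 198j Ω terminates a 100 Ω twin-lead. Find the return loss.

RL ≈ 4.08 dB

Γ = (74 + j198)/(274 + j198), |Γ| = 0.625
RL = −20·log₁₀|Γ| = −20·log₁₀(0.625)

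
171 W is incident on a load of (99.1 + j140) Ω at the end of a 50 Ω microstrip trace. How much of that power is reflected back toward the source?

P_reflected ≈ 90 W

|Γ| = |(49.1 + j140)/(149.1 + j140)| = 0.725
|Γ|² = 0.526
P_refl = |Γ|²·P_inc = 90 W, P_del = (1 − |Γ|²)·P_inc = 81 W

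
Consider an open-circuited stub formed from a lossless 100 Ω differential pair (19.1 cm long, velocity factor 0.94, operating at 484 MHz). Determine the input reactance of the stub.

λ = v/f = 0.94·c / 484 MHz = 0.583 m
βl = 2π·l/λ = 2π × 0.328 = 118°
tan(βl) = -1.88
For an open-circuited stub, Z_in = −jZ_0·cot(βl) = −jZ_0/tan(βl)

X_in ≈ 53.2 Ω (inductive)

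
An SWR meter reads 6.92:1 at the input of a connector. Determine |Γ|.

|Γ| ≈ 0.747

|Γ| = (S − 1)/(S + 1) = (6.92 − 1)/(6.92 + 1) = 5.92/7.92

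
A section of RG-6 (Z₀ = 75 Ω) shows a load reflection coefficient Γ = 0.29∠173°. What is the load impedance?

Z_L ≈ 41.4 + j3.19 Ω

Z_L = Z_0·(1 + Γ)/(1 − Γ) = 75·(0.712 + j0.0353)/(1.29 − j0.0353)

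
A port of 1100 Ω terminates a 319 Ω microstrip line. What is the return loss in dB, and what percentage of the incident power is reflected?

Γ = (1100 − 319)/(1100 + 319) = 0.55
RL = −20·log₁₀(0.55) = 5.19 dB
P_refl/P_inc = |Γ|² = 0.303

RL ≈ 5.19 dB; 30.3% of incident power reflected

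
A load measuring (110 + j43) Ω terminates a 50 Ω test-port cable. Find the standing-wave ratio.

Γ = (Z_L − Z_0)/(Z_L + Z_0) = (60 + j43)/(160 + j43)
|Γ| = 73.8/166 = 0.446
VSWR = (1 + |Γ|)/(1 − |Γ|) = 1.45/0.554

VSWR ≈ 2.61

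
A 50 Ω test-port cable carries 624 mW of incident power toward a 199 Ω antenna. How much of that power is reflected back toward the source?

P_reflected ≈ 223 mW

Γ = (199 − 50)/(199 + 50) = 0.598
|Γ|² = 0.358
P_refl = |Γ|²·P_inc = 223 mW, P_del = (1 − |Γ|²)·P_inc = 401 mW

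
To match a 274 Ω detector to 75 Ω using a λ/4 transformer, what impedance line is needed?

Z_qwt ≈ 143 Ω

Z_qwt = √(Z_0·R_L) = √(75 × 274) = √20550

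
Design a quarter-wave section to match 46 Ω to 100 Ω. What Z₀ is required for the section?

Z_qwt ≈ 67.8 Ω

Z_qwt = √(Z_0·R_L) = √(100 × 46) = √4600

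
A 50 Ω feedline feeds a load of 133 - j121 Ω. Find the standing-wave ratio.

Γ = (Z_L − Z_0)/(Z_L + Z_0) = (83 − j121)/(183 − j121)
|Γ| = 147/219 = 0.669
VSWR = (1 + |Γ|)/(1 − |Γ|) = 1.67/0.331

VSWR ≈ 5.04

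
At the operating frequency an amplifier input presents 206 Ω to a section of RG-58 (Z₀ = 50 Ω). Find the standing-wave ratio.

VSWR ≈ 4.12

For a purely resistive load, VSWR = R_L/Z_0 or Z_0/R_L (whichever > 1) = 206/50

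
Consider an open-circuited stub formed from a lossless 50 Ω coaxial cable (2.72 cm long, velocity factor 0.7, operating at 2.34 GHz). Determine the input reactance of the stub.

λ = v/f = 0.7·c / 2.34 GHz = 0.0897 m
βl = 2π·l/λ = 2π × 0.303 = 109°
tan(βl) = -2.89
For an open-circuited stub, Z_in = −jZ_0·cot(βl) = −jZ_0/tan(βl)

X_in ≈ 17.3 Ω (inductive)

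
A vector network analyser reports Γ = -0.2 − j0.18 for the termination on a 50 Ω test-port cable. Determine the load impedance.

Z_L = Z_0·(1 + Γ)/(1 − Γ) = 50·(0.8 − j0.18)/(1.2 + j0.18)

Z_L ≈ 31.5 − j12.2 Ω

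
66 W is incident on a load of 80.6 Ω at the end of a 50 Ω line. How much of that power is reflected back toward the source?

Γ = (80.6 − 50)/(80.6 + 50) = 0.234
|Γ|² = 0.0549
P_refl = |Γ|²·P_inc = 3.62 W, P_del = (1 − |Γ|²)·P_inc = 62.4 W

P_reflected ≈ 3.62 W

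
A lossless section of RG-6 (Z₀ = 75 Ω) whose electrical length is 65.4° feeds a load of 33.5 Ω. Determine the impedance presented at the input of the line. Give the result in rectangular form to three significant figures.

tan(βl) = tan(65.4°) = 2.18
Z_in = Z_0·(Z_L + jZ_0·tanβl)/(Z_0 + jZ_L·tanβl)
     = 75·(33.5 + j164)/(75 + j73.2)

Z_in ≈ 99 + j67.2 Ω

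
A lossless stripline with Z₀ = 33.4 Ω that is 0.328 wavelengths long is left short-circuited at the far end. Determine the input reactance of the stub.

X_in ≈ -62.6 Ω (capacitive)

βl = 2π × 0.328 = 118°
tan(βl) = -1.87
For a short-circuited stub, Z_in = jZ_0·tan(βl)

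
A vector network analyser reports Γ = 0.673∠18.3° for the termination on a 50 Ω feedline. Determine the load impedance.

Z_L ≈ 156 + j121 Ω

Z_L = Z_0·(1 + Γ)/(1 − Γ) = 50·(1.64 + j0.211)/(0.361 − j0.211)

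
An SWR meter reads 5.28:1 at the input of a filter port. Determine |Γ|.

|Γ| ≈ 0.682

|Γ| = (S − 1)/(S + 1) = (5.28 − 1)/(5.28 + 1) = 4.28/6.28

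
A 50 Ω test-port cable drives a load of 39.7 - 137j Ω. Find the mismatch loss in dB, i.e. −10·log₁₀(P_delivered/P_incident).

Γ = (-10.3 − j137)/(89.7 − j137), |Γ| = 0.839
|Γ|² = 0.704, so P_del/P_inc = 1 − |Γ|² = 0.296
ML = −10·log₁₀(1 − |Γ|²)

mismatch loss ≈ 5.29 dB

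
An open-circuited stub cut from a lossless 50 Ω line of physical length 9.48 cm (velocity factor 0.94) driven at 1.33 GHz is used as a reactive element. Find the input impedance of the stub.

λ = v/f = 0.94·c / 1.33 GHz = 0.212 m
βl = 2π·l/λ = 2π × 0.447 = 161°
tan(βl) = -0.345
For an open-circuited stub, Z_in = −jZ_0·cot(βl) = −jZ_0/tan(βl)

Z_in ≈ +j145 Ω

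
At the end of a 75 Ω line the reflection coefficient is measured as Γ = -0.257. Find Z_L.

Z_L ≈ 44.3 Ω

Z_L = Z_0·(1 + Γ)/(1 − Γ) = 75·(0.743)/(1.26)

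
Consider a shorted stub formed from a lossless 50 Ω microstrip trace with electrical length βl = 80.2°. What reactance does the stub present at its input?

X_in ≈ 289 Ω (inductive)

tan(βl) = 5.79
For a shorted stub, Z_in = jZ_0·tan(βl)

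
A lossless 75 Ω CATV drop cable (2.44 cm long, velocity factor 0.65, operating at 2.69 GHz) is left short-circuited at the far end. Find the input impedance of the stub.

λ = v/f = 0.65·c / 2.69 GHz = 0.0725 m
βl = 2π·l/λ = 2π × 0.337 = 121°
tan(βl) = -1.65
For a short-circuited stub, Z_in = jZ_0·tan(βl)

Z_in ≈ −j124 Ω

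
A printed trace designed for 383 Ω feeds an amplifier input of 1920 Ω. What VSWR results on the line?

VSWR ≈ 5.01

Γ = (1920 − 383)/(1920 + 383) = 0.667
VSWR = (1 + 0.667)/(1 − 0.667)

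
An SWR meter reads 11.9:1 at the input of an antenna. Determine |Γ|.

|Γ| ≈ 0.845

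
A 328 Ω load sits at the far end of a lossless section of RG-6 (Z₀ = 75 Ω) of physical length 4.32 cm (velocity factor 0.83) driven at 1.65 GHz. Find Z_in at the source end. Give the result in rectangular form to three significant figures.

Z_in ≈ 18 + j16.4 Ω

λ = v/f = 0.83·c / 1.65 GHz = 0.151 m
βl = 2π·l/λ = 2π × 0.286 = 103°
tan(βl) = tan(103°) = -4.31
Z_in = Z_0·(Z_L + jZ_0·tanβl)/(Z_0 + jZ_L·tanβl)
     = 75·(328 − j323)/(75 − j1410)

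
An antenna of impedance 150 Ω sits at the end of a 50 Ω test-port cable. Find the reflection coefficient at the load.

Γ = (Z_L − Z_0)/(Z_L + Z_0) = (150 − 50)/(150 + 50) = 100/200

Γ = 0.5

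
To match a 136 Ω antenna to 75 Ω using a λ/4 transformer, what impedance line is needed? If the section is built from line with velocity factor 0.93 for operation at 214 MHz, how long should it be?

Z_qwt = √(Z_0·R_L) = √(75 × 136) = √10200
λ = 0.93·c/f = 1.3 m, so l = λ/4 = 0.326 m

Z_qwt ≈ 101 Ω; length ≈ 32.6 cm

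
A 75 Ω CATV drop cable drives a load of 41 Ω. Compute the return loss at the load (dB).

RL ≈ 10.7 dB

Γ = (41 − 75)/(41 + 75) = -0.293
RL = −20·log₁₀|Γ| = −20·log₁₀(0.293)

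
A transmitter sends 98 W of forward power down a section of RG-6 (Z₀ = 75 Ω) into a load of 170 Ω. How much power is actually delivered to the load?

P_delivered ≈ 83.3 W

Γ = (170 − 75)/(170 + 75) = 0.388
|Γ|² = 0.15
P_refl = |Γ|²·P_inc = 14.7 W, P_del = (1 − |Γ|²)·P_inc = 83.3 W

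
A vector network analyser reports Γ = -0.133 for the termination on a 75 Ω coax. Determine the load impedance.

Z_L = Z_0·(1 + Γ)/(1 − Γ) = 75·(0.867)/(1.13)

Z_L ≈ 57.4 Ω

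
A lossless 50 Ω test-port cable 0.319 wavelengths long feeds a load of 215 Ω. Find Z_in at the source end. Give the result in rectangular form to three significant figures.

βl = 2π × 0.319 = 115°
tan(βl) = tan(115°) = -2.16
Z_in = Z_0·(Z_L + jZ_0·tanβl)/(Z_0 + jZ_L·tanβl)
     = 50·(215 − j108)/(50 − j464)

Z_in ≈ 14 + j21.6 Ω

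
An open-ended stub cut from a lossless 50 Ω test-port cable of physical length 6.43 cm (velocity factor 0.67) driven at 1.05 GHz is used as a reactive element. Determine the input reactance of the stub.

λ = v/f = 0.67·c / 1.05 GHz = 0.191 m
βl = 2π·l/λ = 2π × 0.336 = 121°
tan(βl) = -1.67
For an open-ended stub, Z_in = −jZ_0·cot(βl) = −jZ_0/tan(βl)

X_in ≈ 30 Ω (inductive)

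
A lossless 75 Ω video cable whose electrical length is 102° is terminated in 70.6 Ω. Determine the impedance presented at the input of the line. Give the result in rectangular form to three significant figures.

Z_in ≈ 79.2 − j1.95 Ω

tan(βl) = tan(102°) = -4.7
Z_in = Z_0·(Z_L + jZ_0·tanβl)/(Z_0 + jZ_L·tanβl)
     = 75·(70.6 − j353)/(75 − j332)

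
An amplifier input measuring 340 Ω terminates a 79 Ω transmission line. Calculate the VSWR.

For a purely resistive load, VSWR = R_L/Z_0 or Z_0/R_L (whichever > 1) = 340/79

VSWR ≈ 4.3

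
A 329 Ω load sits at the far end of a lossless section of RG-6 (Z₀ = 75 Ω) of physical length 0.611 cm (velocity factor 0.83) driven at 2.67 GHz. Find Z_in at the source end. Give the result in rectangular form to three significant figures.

λ = v/f = 0.83·c / 2.67 GHz = 0.0933 m
βl = 2π·l/λ = 2π × 0.0655 = 23.6°
tan(βl) = tan(23.6°) = 0.437
Z_in = Z_0·(Z_L + jZ_0·tanβl)/(Z_0 + jZ_L·tanβl)
     = 75·(329 + j32.7)/(75 + j144)

Z_in ≈ 83.9 − j128 Ω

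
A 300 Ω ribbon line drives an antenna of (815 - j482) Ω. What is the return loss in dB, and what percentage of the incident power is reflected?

Γ = (515 − j482)/(1115 − j482), |Γ| = 0.581
RL = −20·log₁₀(0.581) = 4.72 dB
P_refl/P_inc = |Γ|² = 0.337

RL ≈ 4.72 dB; 33.7% of incident power reflected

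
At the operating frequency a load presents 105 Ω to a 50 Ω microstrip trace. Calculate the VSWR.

For a purely resistive load, VSWR = R_L/Z_0 or Z_0/R_L (whichever > 1) = 105/50

VSWR ≈ 2.1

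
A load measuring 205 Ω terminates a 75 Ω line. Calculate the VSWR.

VSWR ≈ 2.73

Γ = (205 − 75)/(205 + 75) = 0.464
VSWR = (1 + 0.464)/(1 − 0.464)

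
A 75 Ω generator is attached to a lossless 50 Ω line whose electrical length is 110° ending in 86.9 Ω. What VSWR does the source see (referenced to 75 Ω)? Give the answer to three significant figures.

tan(βl) = -2.75
Z_in = Z_0·(Z_L + jZ_0·tanβl)/(Z_0 + jZ_L·tanβl) = 31.2 + j11.7 Ω
Γ_s = (Z_in − Z_s)/(Z_in + Z_s) = (-43.8 + j11.7)/(106 + j11.7), |Γ_s| = 0.424
VSWR = (1 + |Γ_s|)/(1 − |Γ_s|)

VSWR ≈ 2.47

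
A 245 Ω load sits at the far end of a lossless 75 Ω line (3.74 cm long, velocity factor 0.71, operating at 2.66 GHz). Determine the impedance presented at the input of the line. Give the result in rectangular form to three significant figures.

Z_in ≈ 174 + j104 Ω

λ = v/f = 0.71·c / 2.66 GHz = 0.0801 m
βl = 2π·l/λ = 2π × 0.467 = 168°
tan(βl) = tan(168°) = -0.21
Z_in = Z_0·(Z_L + jZ_0·tanβl)/(Z_0 + jZ_L·tanβl)
     = 75·(245 − j15.7)/(75 − j51.4)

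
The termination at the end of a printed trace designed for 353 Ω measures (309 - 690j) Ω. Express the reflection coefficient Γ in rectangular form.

Γ ≈ 0.489 − j0.533

Γ = (Z_L − Z_0)/(Z_L + Z_0) = (-44 − j690)/(662 − j690)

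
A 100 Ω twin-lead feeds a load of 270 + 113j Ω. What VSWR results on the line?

VSWR ≈ 3.23

Γ = (Z_L − Z_0)/(Z_L + Z_0) = (170 + j113)/(370 + j113)
|Γ| = 204/387 = 0.528
VSWR = (1 + |Γ|)/(1 − |Γ|) = 1.53/0.472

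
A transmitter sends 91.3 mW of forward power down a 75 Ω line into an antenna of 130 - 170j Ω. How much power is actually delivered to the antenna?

|Γ| = |(55 − j170)/(205 − j170)| = 0.671
|Γ|² = 0.45
P_refl = |Γ|²·P_inc = 41.1 mW, P_del = (1 − |Γ|²)·P_inc = 50.2 mW

P_delivered ≈ 50.2 mW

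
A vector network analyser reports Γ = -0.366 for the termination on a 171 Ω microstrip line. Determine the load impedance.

Z_L ≈ 79.4 Ω

Z_L = Z_0·(1 + Γ)/(1 − Γ) = 171·(0.634)/(1.37)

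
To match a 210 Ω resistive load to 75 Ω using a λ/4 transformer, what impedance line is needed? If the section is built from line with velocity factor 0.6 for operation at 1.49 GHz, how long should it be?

Z_qwt = √(Z_0·R_L) = √(75 × 210) = √15750
λ = 0.6·c/f = 0.121 m, so l = λ/4 = 0.0302 m

Z_qwt ≈ 125 Ω; length ≈ 3.02 cm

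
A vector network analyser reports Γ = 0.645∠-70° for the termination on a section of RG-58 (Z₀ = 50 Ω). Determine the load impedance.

Z_L ≈ 30 − j62.2 Ω

Z_L = Z_0·(1 + Γ)/(1 − Γ) = 50·(1.22 − j0.606)/(0.779 + j0.606)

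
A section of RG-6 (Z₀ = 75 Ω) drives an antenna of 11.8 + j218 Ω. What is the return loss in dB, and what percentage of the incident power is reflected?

RL ≈ 0.289 dB; 93.6% of incident power reflected

Γ = (-63.2 + j218)/(86.8 + j218), |Γ| = 0.967
RL = −20·log₁₀(0.967) = 0.289 dB
P_refl/P_inc = |Γ|² = 0.936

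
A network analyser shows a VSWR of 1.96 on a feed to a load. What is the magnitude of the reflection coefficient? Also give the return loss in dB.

|Γ| ≈ 0.324; return loss ≈ 9.78 dB

|Γ| = (S − 1)/(S + 1) = (1.96 − 1)/(1.96 + 1) = 0.96/2.96
RL = −20·log₁₀|Γ| = −20·log₁₀(0.324)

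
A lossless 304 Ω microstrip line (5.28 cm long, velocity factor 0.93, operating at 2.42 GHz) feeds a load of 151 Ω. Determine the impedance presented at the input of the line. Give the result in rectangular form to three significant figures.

λ = v/f = 0.93·c / 2.42 GHz = 0.115 m
βl = 2π·l/λ = 2π × 0.458 = 165°
tan(βl) = tan(165°) = -0.27
Z_in = Z_0·(Z_L + jZ_0·tanβl)/(Z_0 + jZ_L·tanβl)
     = 304·(151 − j82.2)/(304 − j40.8)

Z_in ≈ 159 − j60.8 Ω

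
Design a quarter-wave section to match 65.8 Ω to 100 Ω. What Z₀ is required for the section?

Z_qwt ≈ 81.1 Ω

Z_qwt = √(Z_0·R_L) = √(100 × 65.8) = √6580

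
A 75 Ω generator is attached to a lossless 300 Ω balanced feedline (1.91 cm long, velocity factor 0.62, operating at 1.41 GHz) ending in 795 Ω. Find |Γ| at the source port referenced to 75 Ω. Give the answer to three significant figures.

λ = v/f = 0.62·c / 1.41 GHz = 0.132 m
βl = 2π·l/λ = 2π × 0.145 = 52.1°
tan(βl) = 1.29
Z_in = Z_0·(Z_L + jZ_0·tanβl)/(Z_0 + jZ_L·tanβl) = 167 − j184 Ω
Γ_s = (Z_in − Z_s)/(Z_in + Z_s) = (92.3 − j184)/(242 − j184), |Γ_s| = 0.677

|Γ| ≈ 0.677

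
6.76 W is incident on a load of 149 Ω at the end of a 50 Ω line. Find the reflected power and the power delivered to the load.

P_reflected ≈ 1.67 W; P_delivered ≈ 5.09 W

Γ = (149 − 50)/(149 + 50) = 0.497
|Γ|² = 0.247
P_refl = |Γ|²·P_inc = 1.67 W, P_del = (1 − |Γ|²)·P_inc = 5.09 W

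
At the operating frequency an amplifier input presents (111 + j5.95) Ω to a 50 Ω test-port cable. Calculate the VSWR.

Γ = (Z_L − Z_0)/(Z_L + Z_0) = (61 + j5.95)/(161 + j5.95)
|Γ| = 61.3/161 = 0.38
VSWR = (1 + |Γ|)/(1 − |Γ|) = 1.38/0.62

VSWR ≈ 2.23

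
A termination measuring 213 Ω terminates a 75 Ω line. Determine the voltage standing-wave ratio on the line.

For a purely resistive load, VSWR = R_L/Z_0 or Z_0/R_L (whichever > 1) = 213/75

VSWR ≈ 2.84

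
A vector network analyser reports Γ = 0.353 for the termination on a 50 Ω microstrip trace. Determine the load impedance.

Z_L ≈ 105 Ω

Z_L = Z_0·(1 + Γ)/(1 − Γ) = 50·(1.35)/(0.647)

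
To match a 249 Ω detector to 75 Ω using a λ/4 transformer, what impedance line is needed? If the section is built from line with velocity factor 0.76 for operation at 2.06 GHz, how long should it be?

Z_qwt ≈ 137 Ω; length ≈ 2.77 cm

Z_qwt = √(Z_0·R_L) = √(75 × 249) = √18680
λ = 0.76·c/f = 0.111 m, so l = λ/4 = 0.0277 m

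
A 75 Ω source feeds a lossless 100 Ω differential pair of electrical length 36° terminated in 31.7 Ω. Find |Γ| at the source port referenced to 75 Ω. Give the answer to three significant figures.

|Γ| ≈ 0.504

tan(βl) = 0.727
Z_in = Z_0·(Z_L + jZ_0·tanβl)/(Z_0 + jZ_L·tanβl) = 46 + j62.1 Ω
Γ_s = (Z_in − Z_s)/(Z_in + Z_s) = (-29 + j62.1)/(121 + j62.1), |Γ_s| = 0.504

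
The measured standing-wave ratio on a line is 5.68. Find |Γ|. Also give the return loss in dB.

|Γ| = (S − 1)/(S + 1) = (5.68 − 1)/(5.68 + 1) = 4.68/6.68
RL = −20·log₁₀|Γ| = −20·log₁₀(0.701)

|Γ| ≈ 0.701; return loss ≈ 3.09 dB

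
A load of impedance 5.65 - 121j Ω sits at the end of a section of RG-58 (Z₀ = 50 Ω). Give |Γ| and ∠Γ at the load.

Γ = (Z_L − Z_0)/(Z_L + Z_0) = (-44.35 − j121)/(55.65 − j121)
|Γ| = 129/133 = 0.968

Γ ≈ 0.968 ∠ -44.8°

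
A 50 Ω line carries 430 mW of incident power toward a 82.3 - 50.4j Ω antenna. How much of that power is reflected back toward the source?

P_reflected ≈ 76.9 mW

|Γ| = |(32.3 − j50.4)/(132.3 − j50.4)| = 0.423
|Γ|² = 0.179
P_refl = |Γ|²·P_inc = 76.9 mW, P_del = (1 − |Γ|²)·P_inc = 353 mW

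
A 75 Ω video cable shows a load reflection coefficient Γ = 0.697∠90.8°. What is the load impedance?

Z_L ≈ 25.6 + j69.4 Ω

Z_L = Z_0·(1 + Γ)/(1 − Γ) = 75·(0.99 + j0.697)/(1.01 − j0.697)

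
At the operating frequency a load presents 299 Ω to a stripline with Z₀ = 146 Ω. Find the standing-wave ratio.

VSWR ≈ 2.05

For a purely resistive load, VSWR = R_L/Z_0 or Z_0/R_L (whichever > 1) = 299/146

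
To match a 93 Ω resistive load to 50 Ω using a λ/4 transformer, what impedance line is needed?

Z_qwt = √(Z_0·R_L) = √(50 × 93) = √4650

Z_qwt ≈ 68.2 Ω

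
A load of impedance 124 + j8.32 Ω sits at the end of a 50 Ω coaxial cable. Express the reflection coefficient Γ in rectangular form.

Γ = (Z_L − Z_0)/(Z_L + Z_0) = (74 + j8.32)/(174 + j8.32)

Γ ≈ 0.427 + j0.0274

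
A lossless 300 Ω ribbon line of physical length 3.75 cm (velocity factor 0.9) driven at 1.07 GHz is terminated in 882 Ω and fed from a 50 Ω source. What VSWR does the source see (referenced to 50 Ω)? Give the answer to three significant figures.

λ = v/f = 0.9·c / 1.07 GHz = 0.252 m
βl = 2π·l/λ = 2π × 0.149 = 53.5°
tan(βl) = 1.35
Z_in = Z_0·(Z_L + jZ_0·tanβl)/(Z_0 + jZ_L·tanβl) = 149 − j185 Ω
Γ_s = (Z_in − Z_s)/(Z_in + Z_s) = (98.5 − j185)/(199 − j185), |Γ_s| = 0.772
VSWR = (1 + |Γ_s|)/(1 − |Γ_s|)

VSWR ≈ 7.77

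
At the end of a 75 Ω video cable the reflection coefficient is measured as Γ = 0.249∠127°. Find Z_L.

Z_L = Z_0·(1 + Γ)/(1 − Γ) = 75·(0.85 + j0.199)/(1.15 − j0.199)

Z_L ≈ 51.7 + j21.9 Ω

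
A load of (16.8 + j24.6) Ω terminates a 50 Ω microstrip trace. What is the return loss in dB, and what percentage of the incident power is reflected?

Γ = (-33.2 + j24.6)/(66.8 + j24.6), |Γ| = 0.58
RL = −20·log₁₀(0.58) = 4.72 dB
P_refl/P_inc = |Γ|² = 0.337

RL ≈ 4.72 dB; 33.7% of incident power reflected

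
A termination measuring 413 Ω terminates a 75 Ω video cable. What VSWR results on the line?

VSWR ≈ 5.51

Γ = (413 − 75)/(413 + 75) = 0.693
VSWR = (1 + 0.693)/(1 − 0.693)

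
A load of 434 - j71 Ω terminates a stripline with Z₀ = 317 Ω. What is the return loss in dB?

Γ = (117 − j71)/(751 − j71), |Γ| = 0.181
RL = −20·log₁₀|Γ| = −20·log₁₀(0.181)

RL ≈ 14.8 dB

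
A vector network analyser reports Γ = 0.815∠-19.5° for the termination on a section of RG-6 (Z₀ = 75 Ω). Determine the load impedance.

Z_L = Z_0·(1 + Γ)/(1 − Γ) = 75·(1.77 − j0.272)/(0.232 + j0.272)

Z_L ≈ 197 − j320 Ω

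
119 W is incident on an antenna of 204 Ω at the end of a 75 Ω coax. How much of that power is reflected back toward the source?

P_reflected ≈ 25.4 W

Γ = (204 − 75)/(204 + 75) = 0.462
|Γ|² = 0.214
P_refl = |Γ|²·P_inc = 25.4 W, P_del = (1 − |Γ|²)·P_inc = 93.6 W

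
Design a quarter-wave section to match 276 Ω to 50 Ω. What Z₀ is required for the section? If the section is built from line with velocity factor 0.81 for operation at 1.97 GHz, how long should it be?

Z_qwt ≈ 117 Ω; length ≈ 3.08 cm

Z_qwt = √(Z_0·R_L) = √(50 × 276) = √13800
λ = 0.81·c/f = 0.123 m, so l = λ/4 = 0.0308 m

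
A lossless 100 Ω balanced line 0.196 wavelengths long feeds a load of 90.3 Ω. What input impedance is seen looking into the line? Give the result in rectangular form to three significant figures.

Z_in ≈ 108 + j6.93 Ω

βl = 2π × 0.196 = 70.6°
tan(βl) = tan(70.6°) = 2.83
Z_in = Z_0·(Z_L + jZ_0·tanβl)/(Z_0 + jZ_L·tanβl)
     = 100·(90.3 + j283)/(100 + j256)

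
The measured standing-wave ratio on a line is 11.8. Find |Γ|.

|Γ| ≈ 0.844

|Γ| = (S − 1)/(S + 1) = (11.8 − 1)/(11.8 + 1) = 10.8/12.8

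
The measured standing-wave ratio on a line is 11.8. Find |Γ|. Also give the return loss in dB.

|Γ| = (S − 1)/(S + 1) = (11.8 − 1)/(11.8 + 1) = 10.8/12.8
RL = −20·log₁₀|Γ| = −20·log₁₀(0.844)

|Γ| ≈ 0.844; return loss ≈ 1.48 dB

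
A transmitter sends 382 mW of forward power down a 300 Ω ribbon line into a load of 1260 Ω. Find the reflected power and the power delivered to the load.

P_reflected ≈ 145 mW; P_delivered ≈ 237 mW

Γ = (1260 − 300)/(1260 + 300) = 0.615
|Γ|² = 0.379
P_refl = |Γ|²·P_inc = 145 mW, P_del = (1 − |Γ|²)·P_inc = 237 mW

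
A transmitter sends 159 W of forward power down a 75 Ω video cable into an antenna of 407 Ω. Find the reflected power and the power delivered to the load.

P_reflected ≈ 75.4 W; P_delivered ≈ 83.6 W

Γ = (407 − 75)/(407 + 75) = 0.689
|Γ|² = 0.474
P_refl = |Γ|²·P_inc = 75.4 W, P_del = (1 − |Γ|²)·P_inc = 83.6 W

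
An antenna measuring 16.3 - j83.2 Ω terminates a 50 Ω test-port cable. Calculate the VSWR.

Γ = (Z_L − Z_0)/(Z_L + Z_0) = (-33.7 − j83.2)/(66.3 − j83.2)
|Γ| = 89.8/106 = 0.844
VSWR = (1 + |Γ|)/(1 − |Γ|) = 1.84/0.156

VSWR ≈ 11.8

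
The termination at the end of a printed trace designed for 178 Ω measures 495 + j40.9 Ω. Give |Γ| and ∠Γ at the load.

Γ = (Z_L − Z_0)/(Z_L + Z_0) = (317 + j40.9)/(673 + j40.9)
|Γ| = 320/674 = 0.474

Γ ≈ 0.474 ∠ 3.87°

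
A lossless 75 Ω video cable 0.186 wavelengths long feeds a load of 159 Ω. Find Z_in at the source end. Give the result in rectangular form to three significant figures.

βl = 2π × 0.186 = 67°
tan(βl) = tan(67°) = 2.35
Z_in = Z_0·(Z_L + jZ_0·tanβl)/(Z_0 + jZ_L·tanβl)
     = 75·(159 + j176)/(75 + j374)

Z_in ≈ 40.2 − j23.8 Ω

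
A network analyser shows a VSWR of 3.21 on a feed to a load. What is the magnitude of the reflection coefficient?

|Γ| ≈ 0.525

|Γ| = (S − 1)/(S + 1) = (3.21 − 1)/(3.21 + 1) = 2.21/4.21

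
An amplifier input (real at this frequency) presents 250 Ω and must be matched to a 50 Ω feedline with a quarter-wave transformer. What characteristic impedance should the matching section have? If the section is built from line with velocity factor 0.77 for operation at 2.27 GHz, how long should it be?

Z_qwt ≈ 112 Ω; length ≈ 2.54 cm

Z_qwt = √(Z_0·R_L) = √(50 × 250) = √12500
λ = 0.77·c/f = 0.102 m, so l = λ/4 = 0.0254 m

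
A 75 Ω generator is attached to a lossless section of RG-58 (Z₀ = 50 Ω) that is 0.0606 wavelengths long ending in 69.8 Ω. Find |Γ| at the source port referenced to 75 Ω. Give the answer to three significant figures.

|Γ| ≈ 0.143

βl = 2π × 0.0606 = 21.8°
tan(βl) = 0.4
Z_in = Z_0·(Z_L + jZ_0·tanβl)/(Z_0 + jZ_L·tanβl) = 61.7 − j14.5 Ω
Γ_s = (Z_in − Z_s)/(Z_in + Z_s) = (-13.3 − j14.5)/(137 − j14.5), |Γ_s| = 0.143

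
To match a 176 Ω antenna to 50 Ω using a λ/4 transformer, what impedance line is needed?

Z_qwt ≈ 93.8 Ω

Z_qwt = √(Z_0·R_L) = √(50 × 176) = √8800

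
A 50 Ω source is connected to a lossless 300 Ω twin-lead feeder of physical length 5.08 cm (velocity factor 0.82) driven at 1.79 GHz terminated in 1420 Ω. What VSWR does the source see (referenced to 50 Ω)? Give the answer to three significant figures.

λ = v/f = 0.82·c / 1.79 GHz = 0.137 m
βl = 2π·l/λ = 2π × 0.37 = 133°
tan(βl) = -1.07
Z_in = Z_0·(Z_L + jZ_0·tanβl)/(Z_0 + jZ_L·tanβl) = 114 + j258 Ω
Γ_s = (Z_in − Z_s)/(Z_in + Z_s) = (64.3 + j258)/(164 + j258), |Γ_s| = 0.869
VSWR = (1 + |Γ_s|)/(1 − |Γ_s|)

VSWR ≈ 14.3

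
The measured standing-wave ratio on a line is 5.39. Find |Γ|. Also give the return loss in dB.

|Γ| ≈ 0.687; return loss ≈ 3.26 dB

|Γ| = (S − 1)/(S + 1) = (5.39 − 1)/(5.39 + 1) = 4.39/6.39
RL = −20·log₁₀|Γ| = −20·log₁₀(0.687)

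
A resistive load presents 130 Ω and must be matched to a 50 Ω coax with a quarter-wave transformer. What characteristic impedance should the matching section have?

Z_qwt = √(Z_0·R_L) = √(50 × 130) = √6500

Z_qwt ≈ 80.6 Ω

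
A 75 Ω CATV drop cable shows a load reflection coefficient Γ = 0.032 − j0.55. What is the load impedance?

Z_L = Z_0·(1 + Γ)/(1 − Γ) = 75·(1.03 − j0.55)/(0.968 + j0.55)

Z_L ≈ 42.1 − j66.6 Ω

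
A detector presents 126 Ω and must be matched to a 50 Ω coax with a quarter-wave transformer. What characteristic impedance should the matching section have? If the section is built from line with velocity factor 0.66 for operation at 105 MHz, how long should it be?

Z_qwt = √(Z_0·R_L) = √(50 × 126) = √6300
λ = 0.66·c/f = 1.89 m, so l = λ/4 = 0.471 m

Z_qwt ≈ 79.4 Ω; length ≈ 47.1 cm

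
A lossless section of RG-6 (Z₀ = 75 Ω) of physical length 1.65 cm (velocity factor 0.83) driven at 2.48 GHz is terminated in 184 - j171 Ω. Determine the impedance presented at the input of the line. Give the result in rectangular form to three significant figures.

λ = v/f = 0.83·c / 2.48 GHz = 0.1 m
βl = 2π·l/λ = 2π × 0.164 = 59.2°
tan(βl) = tan(59.2°) = 1.67
Z_in = Z_0·(Z_L + jZ_0·tanβl)/(Z_0 + jZ_L·tanβl)
     = 75·(184 − j45.4)/(361 + j308)

Z_in ≈ 17.5 − j24.3 Ω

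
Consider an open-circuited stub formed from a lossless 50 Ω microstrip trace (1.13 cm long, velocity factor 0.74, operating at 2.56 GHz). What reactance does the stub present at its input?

λ = v/f = 0.74·c / 2.56 GHz = 0.0867 m
βl = 2π·l/λ = 2π × 0.13 = 46.9°
tan(βl) = 1.07
For an open-circuited stub, Z_in = −jZ_0·cot(βl) = −jZ_0/tan(βl)

X_in ≈ -46.8 Ω (capacitive)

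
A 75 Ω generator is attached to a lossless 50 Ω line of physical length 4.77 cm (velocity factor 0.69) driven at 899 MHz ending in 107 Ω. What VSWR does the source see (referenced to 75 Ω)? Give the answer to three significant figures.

λ = v/f = 0.69·c / 899 MHz = 0.23 m
βl = 2π·l/λ = 2π × 0.207 = 74.6°
tan(βl) = 3.63
Z_in = Z_0·(Z_L + jZ_0·tanβl)/(Z_0 + jZ_L·tanβl) = 24.7 − j10.6 Ω
Γ_s = (Z_in − Z_s)/(Z_in + Z_s) = (-50.3 − j10.6)/(99.7 − j10.6), |Γ_s| = 0.512
VSWR = (1 + |Γ_s|)/(1 − |Γ_s|)

VSWR ≈ 3.1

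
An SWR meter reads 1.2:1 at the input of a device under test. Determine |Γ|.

|Γ| ≈ 0.0909

|Γ| = (S − 1)/(S + 1) = (1.2 − 1)/(1.2 + 1) = 0.2/2.2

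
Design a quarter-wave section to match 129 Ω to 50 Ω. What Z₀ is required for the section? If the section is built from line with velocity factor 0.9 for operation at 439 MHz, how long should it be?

Z_qwt ≈ 80.3 Ω; length ≈ 15.4 cm

Z_qwt = √(Z_0·R_L) = √(50 × 129) = √6450
λ = 0.9·c/f = 0.615 m, so l = λ/4 = 0.154 m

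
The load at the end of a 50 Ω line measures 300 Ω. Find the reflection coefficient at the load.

Γ = (Z_L − Z_0)/(Z_L + Z_0) = (300 − 50)/(300 + 50) = 250/350

Γ = 0.714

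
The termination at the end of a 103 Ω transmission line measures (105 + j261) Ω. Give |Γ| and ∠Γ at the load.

Γ ≈ 0.782 ∠ 38.1°

Γ = (Z_L − Z_0)/(Z_L + Z_0) = (2 + j261)/(208 + j261)
|Γ| = 261/334 = 0.782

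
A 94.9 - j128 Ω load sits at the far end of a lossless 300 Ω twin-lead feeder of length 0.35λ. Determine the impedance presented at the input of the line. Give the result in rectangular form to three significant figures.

βl = 2π × 0.35 = 126°
tan(βl) = tan(126°) = -1.38
Z_in = Z_0·(Z_L + jZ_0·tanβl)/(Z_0 + jZ_L·tanβl)
     = 300·(94.9 − j541)/(124 − j131)

Z_in ≈ 763 − j505 Ω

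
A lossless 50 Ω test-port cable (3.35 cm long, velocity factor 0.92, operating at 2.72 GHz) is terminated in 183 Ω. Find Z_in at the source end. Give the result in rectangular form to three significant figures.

λ = v/f = 0.92·c / 2.72 GHz = 0.101 m
βl = 2π·l/λ = 2π × 0.33 = 119°
tan(βl) = tan(119°) = -1.82
Z_in = Z_0·(Z_L + jZ_0·tanβl)/(Z_0 + jZ_L·tanβl)
     = 50·(183 − j90.8)/(50 − j332)

Z_in ≈ 17.4 + j24.9 Ω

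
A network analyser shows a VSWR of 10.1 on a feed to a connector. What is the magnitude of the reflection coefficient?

|Γ| ≈ 0.82

|Γ| = (S − 1)/(S + 1) = (10.1 − 1)/(10.1 + 1) = 9.1/11.1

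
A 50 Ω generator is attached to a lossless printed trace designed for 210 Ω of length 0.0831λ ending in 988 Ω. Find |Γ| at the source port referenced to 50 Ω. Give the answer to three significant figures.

|Γ| ≈ 0.877

βl = 2π × 0.0831 = 29.9°
tan(βl) = 0.575
Z_in = Z_0·(Z_L + jZ_0·tanβl)/(Z_0 + jZ_L·tanβl) = 158 − j307 Ω
Γ_s = (Z_in − Z_s)/(Z_in + Z_s) = (108 − j307)/(208 − j307), |Γ_s| = 0.877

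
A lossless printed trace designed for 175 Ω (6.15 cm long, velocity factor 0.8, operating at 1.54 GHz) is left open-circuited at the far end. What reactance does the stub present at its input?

λ = v/f = 0.8·c / 1.54 GHz = 0.156 m
βl = 2π·l/λ = 2π × 0.395 = 142°
tan(βl) = -0.779
For an open-circuited stub, Z_in = −jZ_0·cot(βl) = −jZ_0/tan(βl)

X_in ≈ 225 Ω (inductive)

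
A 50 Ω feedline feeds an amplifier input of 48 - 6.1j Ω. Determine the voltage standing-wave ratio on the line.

VSWR ≈ 1.14

Γ = (Z_L − Z_0)/(Z_L + Z_0) = (-2 − j6.1)/(98 − j6.1)
|Γ| = 6.42/98.2 = 0.0654
VSWR = (1 + |Γ|)/(1 − |Γ|) = 1.07/0.935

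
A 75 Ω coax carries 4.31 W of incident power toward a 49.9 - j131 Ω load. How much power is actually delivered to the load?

P_delivered ≈ 1.97 W

|Γ| = |(-25.1 − j131)/(124.9 − j131)| = 0.737
|Γ|² = 0.543
P_refl = |Γ|²·P_inc = 2.34 W, P_del = (1 − |Γ|²)·P_inc = 1.97 W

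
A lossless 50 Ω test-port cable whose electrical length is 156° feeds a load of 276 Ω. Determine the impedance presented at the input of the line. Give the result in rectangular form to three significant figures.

Z_in ≈ 47 + j93.2 Ω

tan(βl) = tan(156°) = -0.445
Z_in = Z_0·(Z_L + jZ_0·tanβl)/(Z_0 + jZ_L·tanβl)
     = 50·(276 − j22.3)/(50 − j123)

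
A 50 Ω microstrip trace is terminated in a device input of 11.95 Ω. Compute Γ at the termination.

Γ = -0.614

Γ = (Z_L − Z_0)/(Z_L + Z_0) = (11.95 − 50)/(11.95 + 50) = -38.05/61.95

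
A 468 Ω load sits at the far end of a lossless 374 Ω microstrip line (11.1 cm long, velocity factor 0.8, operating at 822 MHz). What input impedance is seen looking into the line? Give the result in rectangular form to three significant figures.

Z_in ≈ 370 + j83.5 Ω

λ = v/f = 0.8·c / 822 MHz = 0.292 m
βl = 2π·l/λ = 2π × 0.38 = 137°
tan(βl) = tan(137°) = -0.937
Z_in = Z_0·(Z_L + jZ_0·tanβl)/(Z_0 + jZ_L·tanβl)
     = 374·(468 − j350)/(374 − j439)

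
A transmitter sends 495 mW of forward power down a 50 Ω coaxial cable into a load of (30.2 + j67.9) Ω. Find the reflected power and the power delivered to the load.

P_reflected ≈ 224 mW; P_delivered ≈ 271 mW

|Γ| = |(-19.8 + j67.9)/(80.2 + j67.9)| = 0.673
|Γ|² = 0.453
P_refl = |Γ|²·P_inc = 224 mW, P_del = (1 − |Γ|²)·P_inc = 271 mW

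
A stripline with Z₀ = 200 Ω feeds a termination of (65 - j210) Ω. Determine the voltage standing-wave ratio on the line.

Γ = (Z_L − Z_0)/(Z_L + Z_0) = (-135 − j210)/(265 − j210)
|Γ| = 250/338 = 0.738
VSWR = (1 + |Γ|)/(1 − |Γ|) = 1.74/0.262

VSWR ≈ 6.64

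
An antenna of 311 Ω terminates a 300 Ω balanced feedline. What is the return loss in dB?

Γ = (311 − 300)/(311 + 300) = 0.018
RL = −20·log₁₀|Γ| = −20·log₁₀(0.018)

RL ≈ 34.9 dB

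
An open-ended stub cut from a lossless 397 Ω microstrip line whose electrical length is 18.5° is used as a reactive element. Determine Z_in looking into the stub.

Z_in ≈ −j1190 Ω

tan(βl) = 0.335
For an open-ended stub, Z_in = −jZ_0·cot(βl) = −jZ_0/tan(βl)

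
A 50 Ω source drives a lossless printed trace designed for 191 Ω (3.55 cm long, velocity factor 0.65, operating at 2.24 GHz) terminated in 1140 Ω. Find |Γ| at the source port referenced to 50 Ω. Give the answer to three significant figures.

λ = v/f = 0.65·c / 2.24 GHz = 0.0871 m
βl = 2π·l/λ = 2π × 0.408 = 147°
tan(βl) = -0.654
Z_in = Z_0·(Z_L + jZ_0·tanβl)/(Z_0 + jZ_L·tanβl) = 100 + j266 Ω
Γ_s = (Z_in − Z_s)/(Z_in + Z_s) = (50.2 + j266)/(150 + j266), |Γ_s| = 0.886

|Γ| ≈ 0.886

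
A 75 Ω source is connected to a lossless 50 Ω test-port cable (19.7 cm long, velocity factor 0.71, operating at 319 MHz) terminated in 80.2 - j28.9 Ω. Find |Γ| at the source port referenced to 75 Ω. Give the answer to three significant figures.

λ = v/f = 0.71·c / 319 MHz = 0.668 m
βl = 2π·l/λ = 2π × 0.295 = 106°
tan(βl) = -3.44
Z_in = Z_0·(Z_L + jZ_0·tanβl)/(Z_0 + jZ_L·tanβl) = 32.8 + j20.4 Ω
Γ_s = (Z_in − Z_s)/(Z_in + Z_s) = (-42.2 + j20.4)/(108 + j20.4), |Γ_s| = 0.428

|Γ| ≈ 0.428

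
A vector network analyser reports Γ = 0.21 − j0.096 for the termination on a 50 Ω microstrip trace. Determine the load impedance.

Z_L = Z_0·(1 + Γ)/(1 − Γ) = 50·(1.21 − j0.096)/(0.79 + j0.096)

Z_L ≈ 74.7 − j15.2 Ω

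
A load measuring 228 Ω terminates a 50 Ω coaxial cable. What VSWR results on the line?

VSWR ≈ 4.56

For a purely resistive load, VSWR = R_L/Z_0 or Z_0/R_L (whichever > 1) = 228/50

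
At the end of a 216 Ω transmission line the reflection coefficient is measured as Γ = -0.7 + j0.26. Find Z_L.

Z_L ≈ 32.3 + j38 Ω

Z_L = Z_0·(1 + Γ)/(1 − Γ) = 216·(0.3 + j0.26)/(1.7 − j0.26)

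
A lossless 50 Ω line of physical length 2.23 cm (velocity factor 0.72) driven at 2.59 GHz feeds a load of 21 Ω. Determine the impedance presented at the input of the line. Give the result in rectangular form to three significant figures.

λ = v/f = 0.72·c / 2.59 GHz = 0.0834 m
βl = 2π·l/λ = 2π × 0.267 = 96.3°
tan(βl) = tan(96.3°) = -9.11
Z_in = Z_0·(Z_L + jZ_0·tanβl)/(Z_0 + jZ_L·tanβl)
     = 50·(21 − j456)/(50 − j191)

Z_in ≈ 113 − j24 Ω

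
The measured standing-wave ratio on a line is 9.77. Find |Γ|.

|Γ| = (S − 1)/(S + 1) = (9.77 − 1)/(9.77 + 1) = 8.77/10.8

|Γ| ≈ 0.814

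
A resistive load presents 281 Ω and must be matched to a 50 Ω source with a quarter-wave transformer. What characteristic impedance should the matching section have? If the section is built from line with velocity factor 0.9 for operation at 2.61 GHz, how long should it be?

Z_qwt ≈ 119 Ω; length ≈ 2.59 cm

Z_qwt = √(Z_0·R_L) = √(50 × 281) = √14050
λ = 0.9·c/f = 0.103 m, so l = λ/4 = 0.0259 m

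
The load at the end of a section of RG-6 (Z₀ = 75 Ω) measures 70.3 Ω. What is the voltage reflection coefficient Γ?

Γ = (Z_L − Z_0)/(Z_L + Z_0) = (70.3 − 75)/(70.3 + 75) = -4.7/145.3

Γ = -0.0323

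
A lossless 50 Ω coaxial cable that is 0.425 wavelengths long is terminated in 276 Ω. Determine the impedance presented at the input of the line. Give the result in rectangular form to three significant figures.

Z_in ≈ 39 + j84.3 Ω

βl = 2π × 0.425 = 153°
tan(βl) = tan(153°) = -0.51
Z_in = Z_0·(Z_L + jZ_0·tanβl)/(Z_0 + jZ_L·tanβl)
     = 50·(276 − j25.5)/(50 − j141)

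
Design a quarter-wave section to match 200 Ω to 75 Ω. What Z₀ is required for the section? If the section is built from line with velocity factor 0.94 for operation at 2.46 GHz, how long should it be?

Z_qwt ≈ 122 Ω; length ≈ 2.87 cm

Z_qwt = √(Z_0·R_L) = √(75 × 200) = √15000
λ = 0.94·c/f = 0.115 m, so l = λ/4 = 0.0287 m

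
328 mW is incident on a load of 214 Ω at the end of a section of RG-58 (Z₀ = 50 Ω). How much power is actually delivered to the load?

P_delivered ≈ 201 mW

Γ = (214 − 50)/(214 + 50) = 0.621
|Γ|² = 0.386
P_refl = |Γ|²·P_inc = 127 mW, P_del = (1 − |Γ|²)·P_inc = 201 mW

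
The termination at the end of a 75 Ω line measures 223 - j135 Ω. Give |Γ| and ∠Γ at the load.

Γ ≈ 0.612 ∠ -18°

Γ = (Z_L − Z_0)/(Z_L + Z_0) = (148 − j135)/(298 − j135)
|Γ| = 200/327 = 0.612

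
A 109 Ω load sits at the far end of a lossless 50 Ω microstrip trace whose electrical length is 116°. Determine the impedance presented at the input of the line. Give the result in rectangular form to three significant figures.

tan(βl) = tan(116°) = -2.05
Z_in = Z_0·(Z_L + jZ_0·tanβl)/(Z_0 + jZ_L·tanβl)
     = 50·(109 − j103)/(50 − j223)

Z_in ≈ 27 + j18.3 Ω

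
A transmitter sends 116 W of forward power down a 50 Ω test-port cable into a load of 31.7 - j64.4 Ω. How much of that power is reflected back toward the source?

|Γ| = |(-18.3 − j64.4)/(81.7 − j64.4)| = 0.644
|Γ|² = 0.414
P_refl = |Γ|²·P_inc = 48 W, P_del = (1 − |Γ|²)·P_inc = 68 W

P_reflected ≈ 48 W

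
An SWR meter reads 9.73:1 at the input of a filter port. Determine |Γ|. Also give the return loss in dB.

|Γ| ≈ 0.814; return loss ≈ 1.79 dB

|Γ| = (S − 1)/(S + 1) = (9.73 − 1)/(9.73 + 1) = 8.73/10.7
RL = −20·log₁₀|Γ| = −20·log₁₀(0.814)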